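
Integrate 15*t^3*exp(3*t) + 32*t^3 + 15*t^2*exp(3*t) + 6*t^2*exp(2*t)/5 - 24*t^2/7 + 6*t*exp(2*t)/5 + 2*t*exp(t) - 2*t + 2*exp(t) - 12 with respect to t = t*(280*t^3 + 175*t^2*exp(3*t) - 40*t^2 + 21*t*exp(2*t) - 35*t + 70*exp(t) - 420)/35 + C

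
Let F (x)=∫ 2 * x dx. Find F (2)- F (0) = 4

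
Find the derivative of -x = -1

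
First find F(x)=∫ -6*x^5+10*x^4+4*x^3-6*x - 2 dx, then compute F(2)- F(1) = 3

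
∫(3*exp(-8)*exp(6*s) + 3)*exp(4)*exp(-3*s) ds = 2*sinh(3*s - 4) + C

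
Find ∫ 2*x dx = x^2 + C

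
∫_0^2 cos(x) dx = sin(2)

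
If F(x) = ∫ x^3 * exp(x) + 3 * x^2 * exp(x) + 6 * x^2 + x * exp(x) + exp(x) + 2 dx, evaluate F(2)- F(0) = 20 + 10*exp(2)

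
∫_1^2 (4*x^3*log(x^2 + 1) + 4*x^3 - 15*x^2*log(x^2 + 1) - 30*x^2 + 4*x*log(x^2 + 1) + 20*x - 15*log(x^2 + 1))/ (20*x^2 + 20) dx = -3*log(5)/5 + 3*log(2)/20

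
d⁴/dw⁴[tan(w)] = 24*tan(w)^5 + 40*tan(w)^3 + 16*tan(w)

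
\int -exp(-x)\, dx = exp(-x) + C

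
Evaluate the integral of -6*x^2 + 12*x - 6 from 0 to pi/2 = -2 - 2*(-1 + pi/2)^3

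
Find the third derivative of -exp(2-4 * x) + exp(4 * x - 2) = 64*exp(2 - 4*x) + 64*exp(4*x - 2)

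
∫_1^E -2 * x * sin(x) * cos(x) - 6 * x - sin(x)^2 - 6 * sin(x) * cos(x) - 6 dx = (-3 - E)*(-3 + sin(E)^2 + 3*E) + 4*sin(1)^2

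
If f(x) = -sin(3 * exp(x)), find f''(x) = 3*(3*exp(x)*sin(3*exp(x)) - cos(3*exp(x)))*exp(x)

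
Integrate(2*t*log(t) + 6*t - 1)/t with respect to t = (2*t - 1)*(log(t) + 2) + C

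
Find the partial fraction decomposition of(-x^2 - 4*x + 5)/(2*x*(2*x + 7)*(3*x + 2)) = -65/(68*(3*x + 2)) + 27/(238*(2*x + 7)) + 5/(28*x)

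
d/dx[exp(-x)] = -exp(-x)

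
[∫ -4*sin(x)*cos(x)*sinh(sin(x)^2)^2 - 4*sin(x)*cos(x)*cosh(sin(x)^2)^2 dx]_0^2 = -sinh(2*sin(2)^2)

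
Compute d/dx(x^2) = 2*x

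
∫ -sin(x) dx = cos(x) + C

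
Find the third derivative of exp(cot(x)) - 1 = -(3 + 6/tan(x) + 11/tan(x)^2 + 12/tan(x)^3 + 9/tan(x)^4 + 6/tan(x)^5 + tan(x)^(-6))*exp(1/tan(x))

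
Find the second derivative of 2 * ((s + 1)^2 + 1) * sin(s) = -2*s^2*sin(s) - 4*s*sin(s) + 8*s*cos(s) + 8*cos(s)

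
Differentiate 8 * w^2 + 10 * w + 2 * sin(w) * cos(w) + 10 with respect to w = 16*w - 4*sin(w)^2 + 12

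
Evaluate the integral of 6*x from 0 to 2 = 12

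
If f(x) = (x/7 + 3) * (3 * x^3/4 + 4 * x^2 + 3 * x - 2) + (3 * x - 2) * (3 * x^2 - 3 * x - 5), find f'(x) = 3*x^3/7 + 993*x^2/28 - 36*x/7 - 2/7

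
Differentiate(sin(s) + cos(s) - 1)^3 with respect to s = 3*sqrt(2)*(sqrt(2)*sin(s + pi/4) - 1)^2*cos(s + pi/4)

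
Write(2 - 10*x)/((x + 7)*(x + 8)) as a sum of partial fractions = -82/(x + 8) + 72/(x + 7)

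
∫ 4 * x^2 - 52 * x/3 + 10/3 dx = 4*x^3/3 - 26*x^2/3 + 10*x/3 + C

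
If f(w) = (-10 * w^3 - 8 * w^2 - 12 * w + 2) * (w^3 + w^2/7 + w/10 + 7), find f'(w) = -60*w^5 - 330*w^4/7 - 396*w^3/7 - 7404*w^2/35 - 3984*w/35 - 419/5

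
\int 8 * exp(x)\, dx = 8*exp(x) + C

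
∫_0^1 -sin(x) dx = -1 + cos(1)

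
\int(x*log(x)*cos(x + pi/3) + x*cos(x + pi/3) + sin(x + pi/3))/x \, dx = (log(x) + 1)*sin(x + pi/3) + C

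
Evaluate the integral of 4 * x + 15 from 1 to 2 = 21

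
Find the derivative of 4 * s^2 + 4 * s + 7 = 8*s + 4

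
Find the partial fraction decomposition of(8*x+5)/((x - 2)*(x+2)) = 11/(4*(x + 2)) + 21/(4*(x - 2))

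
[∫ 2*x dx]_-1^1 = 0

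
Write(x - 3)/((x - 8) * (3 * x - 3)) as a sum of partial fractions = 2/(21*(x - 1)) + 5/(21*(x - 8))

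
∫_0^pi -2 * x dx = -pi^2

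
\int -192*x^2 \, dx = -64*x^3 + C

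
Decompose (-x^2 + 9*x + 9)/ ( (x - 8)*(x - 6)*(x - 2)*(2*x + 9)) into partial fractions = 138/(2275*(2*x + 9)) + 23/(312*(x - 2)) - 9/(56*(x - 6)) + 17/(300*(x - 8))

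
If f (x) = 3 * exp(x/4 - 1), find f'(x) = 3*exp(x/4 - 1)/4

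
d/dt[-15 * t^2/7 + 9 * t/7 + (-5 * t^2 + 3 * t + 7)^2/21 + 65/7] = 100*t^3/21 - 30*t^2/7 - 212*t/21 + 23/7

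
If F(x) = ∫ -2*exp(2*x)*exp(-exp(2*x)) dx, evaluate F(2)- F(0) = -exp(-1) + exp(-exp(4))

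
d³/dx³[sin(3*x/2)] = -27*cos(3*x/2)/8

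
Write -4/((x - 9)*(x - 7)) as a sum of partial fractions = 2/(x - 7) - 2/(x - 9)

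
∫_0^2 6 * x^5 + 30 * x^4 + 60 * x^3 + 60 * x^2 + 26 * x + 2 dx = 712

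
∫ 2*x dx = x^2 + C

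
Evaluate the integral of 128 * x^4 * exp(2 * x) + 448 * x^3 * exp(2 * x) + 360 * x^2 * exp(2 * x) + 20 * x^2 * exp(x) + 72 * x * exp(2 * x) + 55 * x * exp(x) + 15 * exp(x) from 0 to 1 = 35*E + 196*exp(2)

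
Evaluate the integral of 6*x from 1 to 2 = 9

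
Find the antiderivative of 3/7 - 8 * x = -4*x^2 + 3*x/7 + C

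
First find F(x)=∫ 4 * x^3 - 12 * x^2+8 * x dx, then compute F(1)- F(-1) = -8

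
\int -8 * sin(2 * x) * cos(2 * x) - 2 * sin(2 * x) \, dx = (2*cos(2*x) + 1)*cos(2*x) + C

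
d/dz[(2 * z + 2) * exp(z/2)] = z*exp(z/2) + 3*exp(z/2)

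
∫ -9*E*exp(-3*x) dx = 3*exp(1 - 3*x) + C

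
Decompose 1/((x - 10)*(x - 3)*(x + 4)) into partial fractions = 1/(98*(x + 4)) - 1/(49*(x - 3)) + 1/(98*(x - 10))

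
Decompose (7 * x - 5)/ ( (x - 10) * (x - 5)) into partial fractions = -6/(x - 5) + 13/(x - 10)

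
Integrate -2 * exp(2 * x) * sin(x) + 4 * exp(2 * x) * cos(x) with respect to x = 2*exp(2*x)*cos(x) + C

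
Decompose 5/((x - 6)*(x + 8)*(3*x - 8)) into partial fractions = -9/(64*(3*x - 8)) + 5/(448*(x + 8)) + 1/(28*(x - 6))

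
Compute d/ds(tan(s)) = cos(s)^(-2)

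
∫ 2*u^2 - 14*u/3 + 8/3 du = 2*u^3/3 - 7*u^2/3 + 8*u/3 + C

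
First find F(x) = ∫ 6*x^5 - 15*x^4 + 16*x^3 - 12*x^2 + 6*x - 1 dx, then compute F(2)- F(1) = 10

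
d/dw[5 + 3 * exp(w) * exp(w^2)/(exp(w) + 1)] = (6*w*exp(w^2 + w) + 6*w*exp(w^2 + 2*w) + 3*exp(w^2 + w))/(exp(2*w) + 2*exp(w) + 1)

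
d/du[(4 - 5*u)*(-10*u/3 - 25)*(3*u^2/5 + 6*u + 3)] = 40*u^3 + 501*u^2 + 1320*u - 265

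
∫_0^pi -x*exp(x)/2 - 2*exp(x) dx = (-pi - 3)*exp(pi)/2 + 3/2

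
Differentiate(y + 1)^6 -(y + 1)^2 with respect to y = 6*y^5 + 30*y^4 + 60*y^3 + 60*y^2 + 28*y + 4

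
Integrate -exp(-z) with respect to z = exp(-z) + C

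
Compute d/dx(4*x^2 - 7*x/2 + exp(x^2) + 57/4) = 2*x*exp(x^2) + 8*x - 7/2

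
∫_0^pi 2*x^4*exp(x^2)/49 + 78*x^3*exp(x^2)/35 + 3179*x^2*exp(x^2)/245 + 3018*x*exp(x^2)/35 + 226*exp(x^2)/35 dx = -42 + (pi/7 + 7)*(pi^2/7 + 4*pi/5 + 6)*exp(pi^2)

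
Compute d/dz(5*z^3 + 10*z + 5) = 15*z^2 + 10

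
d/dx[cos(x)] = -sin(x)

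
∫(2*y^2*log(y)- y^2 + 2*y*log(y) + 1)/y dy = (y + 1)^2*(log(y) - 1) + C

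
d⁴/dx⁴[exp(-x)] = exp(-x)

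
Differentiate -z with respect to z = -1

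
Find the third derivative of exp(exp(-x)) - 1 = (-3*exp(x + exp(-x)) - exp(2*x + exp(-x)) - exp(exp(-x)))*exp(-3*x)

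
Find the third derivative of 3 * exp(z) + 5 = 3*exp(z)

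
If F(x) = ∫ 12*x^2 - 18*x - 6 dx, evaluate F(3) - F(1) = 20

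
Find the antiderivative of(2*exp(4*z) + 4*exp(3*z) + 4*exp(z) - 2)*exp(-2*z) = (exp(2*z) + 2*exp(z) - 1)^2*exp(-2*z) + C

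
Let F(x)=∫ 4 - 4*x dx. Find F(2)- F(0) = 0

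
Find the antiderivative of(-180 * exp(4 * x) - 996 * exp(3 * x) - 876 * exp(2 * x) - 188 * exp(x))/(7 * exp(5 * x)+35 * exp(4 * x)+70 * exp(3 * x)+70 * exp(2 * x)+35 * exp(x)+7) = (-139*exp(4*x) - 376*exp(3*x) - 66*exp(2*x) + 248*exp(x) + 109)/(7*(exp(4*x) + 4*exp(3*x) + 6*exp(2*x) + 4*exp(x) + 1)) + C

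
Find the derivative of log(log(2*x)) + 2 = 1/(x*log(x) + x*log(2))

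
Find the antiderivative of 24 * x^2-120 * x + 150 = 8*x^3 - 60*x^2 + 150*x + C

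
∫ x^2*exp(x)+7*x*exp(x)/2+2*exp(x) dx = (2*x^2 + 3*x + 1)*exp(x)/2 + C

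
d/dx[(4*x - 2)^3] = 192*x^2 - 192*x + 48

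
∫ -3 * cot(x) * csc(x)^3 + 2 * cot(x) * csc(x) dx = (csc(x)^2 - 2)*csc(x) + C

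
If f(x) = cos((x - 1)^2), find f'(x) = 2*(1 - x)*sin(x^2 - 2*x + 1)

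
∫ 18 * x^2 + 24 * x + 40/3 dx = 6*x^3 + 12*x^2 + 40*x/3 + C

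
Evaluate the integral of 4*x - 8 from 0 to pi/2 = -8 + 2*(-2 + pi/2)^2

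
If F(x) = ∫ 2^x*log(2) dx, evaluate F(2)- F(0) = 3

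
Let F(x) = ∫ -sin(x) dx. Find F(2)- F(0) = -1 + cos(2)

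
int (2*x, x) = x^2 + C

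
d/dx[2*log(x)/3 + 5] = 2/(3*x)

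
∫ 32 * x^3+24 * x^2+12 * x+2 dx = 8*x^4 + 8*x^3 + 6*x^2 + 2*x + C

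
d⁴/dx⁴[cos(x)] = cos(x)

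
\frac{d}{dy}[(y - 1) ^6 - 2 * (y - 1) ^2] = 6*y^5 - 30*y^4 + 60*y^3 - 60*y^2 + 26*y - 2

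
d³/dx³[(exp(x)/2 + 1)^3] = 27*exp(3*x)/8 + 6*exp(2*x) + 3*exp(x)/2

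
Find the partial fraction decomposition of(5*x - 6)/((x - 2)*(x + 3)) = 21/(5*(x + 3)) + 4/(5*(x - 2))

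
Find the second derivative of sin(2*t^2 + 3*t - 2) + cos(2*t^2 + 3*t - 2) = -16*sqrt(2)*t^2*sin(2*t^2 + 3*t - 2 + pi/4) - 24*sqrt(2)*t*sin(2*t^2 + 3*t - 2 + pi/4) - 13*sin(2*t^2 + 3*t - 2) - 5*cos(2*t^2 + 3*t - 2)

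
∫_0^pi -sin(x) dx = -2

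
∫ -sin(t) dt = cos(t) + C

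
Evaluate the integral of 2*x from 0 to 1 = 1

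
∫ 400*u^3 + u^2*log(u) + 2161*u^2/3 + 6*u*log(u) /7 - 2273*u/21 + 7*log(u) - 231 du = 5*u^2/3 + u*(7*u^2 + 9*u + 147)*log(u)/21 + 2*u + 4*(5*u^2 + 6*u - 5)^2 + C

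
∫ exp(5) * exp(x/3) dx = 3*exp(x/3 + 5) + C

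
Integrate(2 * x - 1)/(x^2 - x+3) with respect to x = log(x^2 - x + 3) + C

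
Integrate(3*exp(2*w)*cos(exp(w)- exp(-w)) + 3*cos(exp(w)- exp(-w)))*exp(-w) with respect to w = 3*sin(2*sinh(w)) + C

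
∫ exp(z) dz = exp(z) + C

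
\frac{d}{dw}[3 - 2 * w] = -2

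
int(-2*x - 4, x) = -x^2 - 4*x + C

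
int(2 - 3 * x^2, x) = -x^3 + 2*x + C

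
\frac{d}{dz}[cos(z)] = -sin(z)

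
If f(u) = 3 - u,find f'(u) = -1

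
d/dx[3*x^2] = 6*x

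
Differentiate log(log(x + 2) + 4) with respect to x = 1/(x*log(x + 2) + 4*x + 2*log(x + 2) + 8)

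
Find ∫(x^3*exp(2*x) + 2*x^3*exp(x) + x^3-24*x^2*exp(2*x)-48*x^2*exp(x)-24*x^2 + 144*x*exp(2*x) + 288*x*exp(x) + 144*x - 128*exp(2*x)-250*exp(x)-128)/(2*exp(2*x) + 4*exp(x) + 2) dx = (-(exp(x) + 1)*(8*x^2 - 128*x - (x^2 - 16*x + 20)^2 + 128) + 24*exp(x))/(8*(exp(x) + 1)) + C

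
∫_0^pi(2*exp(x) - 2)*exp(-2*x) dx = (-1 + exp(-pi))^2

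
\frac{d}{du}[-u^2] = -2*u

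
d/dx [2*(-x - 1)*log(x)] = (-2*x*log(x) - 2*x - 2)/x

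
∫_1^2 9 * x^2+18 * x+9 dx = 57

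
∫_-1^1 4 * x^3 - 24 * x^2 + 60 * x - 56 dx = -128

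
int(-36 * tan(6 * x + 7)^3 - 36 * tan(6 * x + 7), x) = -3*tan(6*x + 7)^2 + C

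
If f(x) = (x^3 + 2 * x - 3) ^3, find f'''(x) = 504*x^6 + 1260*x^4 - 1080*x^3 + 720*x^2 - 864*x + 210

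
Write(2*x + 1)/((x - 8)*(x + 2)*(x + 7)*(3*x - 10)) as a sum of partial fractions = -207/(6944*(3*x - 10)) + 13/(2325*(x + 7)) - 3/(800*(x + 2)) + 17/(2100*(x - 8))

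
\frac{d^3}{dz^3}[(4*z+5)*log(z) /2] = (5 - 2*z)/z^3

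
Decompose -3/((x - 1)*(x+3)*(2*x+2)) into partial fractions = -3/(16*(x + 3)) + 3/(8*(x + 1)) - 3/(16*(x - 1))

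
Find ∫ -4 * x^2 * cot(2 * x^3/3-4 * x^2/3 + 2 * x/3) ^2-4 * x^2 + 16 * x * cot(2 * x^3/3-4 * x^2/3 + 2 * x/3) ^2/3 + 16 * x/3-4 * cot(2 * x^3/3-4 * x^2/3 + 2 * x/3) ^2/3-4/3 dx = 2*cot(2*x*(x^2 - 2*x + 1)/3) + C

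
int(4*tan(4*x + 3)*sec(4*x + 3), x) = sec(4*x + 3) + C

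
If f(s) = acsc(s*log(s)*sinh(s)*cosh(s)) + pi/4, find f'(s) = -(s*log(s)*cosh(2*s) + log(s)*sinh(2*s)/2 + sinh(2*s)/2)/(s^2*sqrt(1 - 8/(s^2*(cosh(4*s) - 1)*log(s)^2))*log(s)^2*sinh(s)^2*cosh(s)^2)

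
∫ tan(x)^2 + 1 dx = tan(x) + C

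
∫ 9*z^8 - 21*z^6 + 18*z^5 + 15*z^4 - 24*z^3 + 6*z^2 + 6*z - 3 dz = z^9 - 3*z^7 + 3*z^6 + 3*z^5 - 6*z^4 + 2*z^3 + 3*z^2 - 3*z + C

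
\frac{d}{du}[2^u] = 2^u*log(2)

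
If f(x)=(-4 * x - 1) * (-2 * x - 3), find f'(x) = 16*x + 14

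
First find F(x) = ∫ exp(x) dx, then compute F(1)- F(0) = -1 + E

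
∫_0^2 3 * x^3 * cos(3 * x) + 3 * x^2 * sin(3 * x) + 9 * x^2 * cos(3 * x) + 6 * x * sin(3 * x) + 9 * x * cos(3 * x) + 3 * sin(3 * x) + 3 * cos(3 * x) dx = 27*sin(6)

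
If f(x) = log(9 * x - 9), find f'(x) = 1/(x - 1)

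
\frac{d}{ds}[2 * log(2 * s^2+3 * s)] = (8*s + 6)/(2*s^2 + 3*s)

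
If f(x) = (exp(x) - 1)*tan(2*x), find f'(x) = exp(x)*tan(2*x) + 2*exp(x)/cos(2*x)^2 - 2/cos(2*x)^2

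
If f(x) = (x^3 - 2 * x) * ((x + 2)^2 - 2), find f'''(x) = 60*x^2 + 96*x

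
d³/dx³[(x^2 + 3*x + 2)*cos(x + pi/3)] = x^2*sin(x + pi/3) + 3*x*sin(x + pi/3) - 6*x*cos(x + pi/3) - 4*sin(x + pi/3) - 9*cos(x + pi/3)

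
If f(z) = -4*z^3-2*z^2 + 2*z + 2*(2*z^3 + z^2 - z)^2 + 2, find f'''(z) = 960*z^3 + 480*z^2 - 144*z - 48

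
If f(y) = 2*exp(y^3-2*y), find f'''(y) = 54*y^6*exp(y^3 - 2*y) - 108*y^4*exp(y^3 - 2*y) + 108*y^3*exp(y^3 - 2*y) + 72*y^2*exp(y^3 - 2*y) - 72*y*exp(y^3 - 2*y) - 4*exp(y^3 - 2*y)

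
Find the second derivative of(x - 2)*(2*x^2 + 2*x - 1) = 12*x - 4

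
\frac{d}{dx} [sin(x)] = cos(x)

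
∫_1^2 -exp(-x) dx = -exp(-1) + exp(-2)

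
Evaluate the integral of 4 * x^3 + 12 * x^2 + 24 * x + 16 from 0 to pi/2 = -16 + (3 + (1 + pi/2)^2)^2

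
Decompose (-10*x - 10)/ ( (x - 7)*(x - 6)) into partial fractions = 70/(x - 6) - 80/(x - 7)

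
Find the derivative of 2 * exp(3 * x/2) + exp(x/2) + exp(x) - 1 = 3*exp(3*x/2) + exp(x/2)/2 + exp(x)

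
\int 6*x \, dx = 3*x^2 + C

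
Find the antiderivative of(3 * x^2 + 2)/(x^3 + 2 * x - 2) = log(-x^3 - 2*x + 2) + C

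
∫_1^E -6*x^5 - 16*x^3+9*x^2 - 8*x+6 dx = -(2*E + exp(3))^2 + 6*E + 3*exp(3)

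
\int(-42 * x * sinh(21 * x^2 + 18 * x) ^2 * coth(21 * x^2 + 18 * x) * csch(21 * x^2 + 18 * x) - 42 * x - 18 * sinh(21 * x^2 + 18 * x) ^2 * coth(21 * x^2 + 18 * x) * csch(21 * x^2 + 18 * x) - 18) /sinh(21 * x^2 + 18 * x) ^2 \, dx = coth(3*x*(7*x + 6)) + csch(3*x*(7*x + 6)) + C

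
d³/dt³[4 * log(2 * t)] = 8/t^3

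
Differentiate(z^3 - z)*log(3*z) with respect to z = 3*z^2*log(z) + z^2 + 3*z^2*log(3) - log(z) - log(3) - 1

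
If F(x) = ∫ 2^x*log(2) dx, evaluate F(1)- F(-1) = 3/2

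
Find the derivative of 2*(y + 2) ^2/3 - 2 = 4*y/3 + 8/3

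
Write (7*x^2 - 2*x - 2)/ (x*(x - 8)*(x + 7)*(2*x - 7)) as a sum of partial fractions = -614/(1323*(2*x - 7)) - 71/(441*(x + 7)) + 43/(108*(x - 8)) - 1/(196*x)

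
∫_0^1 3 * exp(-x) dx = 3 - 3*exp(-1)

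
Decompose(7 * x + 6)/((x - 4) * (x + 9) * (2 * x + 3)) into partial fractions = 6/(55*(2*x + 3)) - 19/(65*(x + 9)) + 34/(143*(x - 4))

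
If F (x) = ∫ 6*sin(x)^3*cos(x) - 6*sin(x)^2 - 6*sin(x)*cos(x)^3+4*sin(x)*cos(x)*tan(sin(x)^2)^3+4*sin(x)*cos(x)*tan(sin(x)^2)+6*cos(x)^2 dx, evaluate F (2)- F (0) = 3*sin(4) - 3*(1 - cos(8))/8 + tan(sin(2)^2)^2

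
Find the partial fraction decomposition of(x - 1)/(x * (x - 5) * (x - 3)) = -1/(3*(x - 3)) + 2/(5*(x - 5)) - 1/(15*x)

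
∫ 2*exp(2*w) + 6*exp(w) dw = (exp(w) + 3)^2 + C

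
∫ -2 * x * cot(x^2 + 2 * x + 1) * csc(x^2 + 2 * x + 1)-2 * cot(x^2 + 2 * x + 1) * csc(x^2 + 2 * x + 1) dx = csc((x + 1)^2) + C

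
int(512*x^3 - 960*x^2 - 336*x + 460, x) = 128*x^4 - 320*x^3 - 168*x^2 + 460*x + C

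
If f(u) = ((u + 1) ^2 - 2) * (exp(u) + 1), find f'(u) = u^2*exp(u) + 4*u*exp(u) + 2*u + exp(u) + 2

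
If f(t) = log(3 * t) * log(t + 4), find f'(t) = (t*log(t) + t*log(t + 4) + t*log(3) + 4*log(t + 4))/(t^2 + 4*t)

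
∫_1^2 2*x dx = 3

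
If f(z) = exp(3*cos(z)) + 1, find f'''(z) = 3*(-9*sin(z)^2 + 9*cos(z) + 1)*exp(3*cos(z))*sin(z)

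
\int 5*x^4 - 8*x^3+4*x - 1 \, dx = x^5 - 2*x^4 + 2*x^2 - x + C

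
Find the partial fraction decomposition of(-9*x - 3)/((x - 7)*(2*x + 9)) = -75/(23*(2*x + 9)) - 66/(23*(x - 7))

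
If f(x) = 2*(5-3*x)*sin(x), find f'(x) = -6*x*cos(x) - 6*sin(x) + 10*cos(x)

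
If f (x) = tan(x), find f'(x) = cos(x)^(-2)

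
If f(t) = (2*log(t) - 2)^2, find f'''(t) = (16*log(t) - 40)/t^3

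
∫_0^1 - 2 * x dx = -1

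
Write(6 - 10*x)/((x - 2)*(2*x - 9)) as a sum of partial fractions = -78/(5*(2*x - 9)) + 14/(5*(x - 2))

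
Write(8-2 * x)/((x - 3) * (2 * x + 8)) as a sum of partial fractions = -8/(7*(x + 4)) + 1/(7*(x - 3))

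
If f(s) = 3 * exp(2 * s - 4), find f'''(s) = 24*exp(2*s - 4)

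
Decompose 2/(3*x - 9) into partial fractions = 2/(3*(x - 3))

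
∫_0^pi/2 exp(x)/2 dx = -1/2 + exp(pi/2)/2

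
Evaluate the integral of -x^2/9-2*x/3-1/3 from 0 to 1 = -19/27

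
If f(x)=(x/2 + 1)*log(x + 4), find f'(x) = (x*log(x + 4) + x + 4*log(x + 4) + 2)/(2*x + 8)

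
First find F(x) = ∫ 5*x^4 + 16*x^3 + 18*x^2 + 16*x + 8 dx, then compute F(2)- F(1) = 165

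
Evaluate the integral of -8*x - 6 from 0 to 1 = -10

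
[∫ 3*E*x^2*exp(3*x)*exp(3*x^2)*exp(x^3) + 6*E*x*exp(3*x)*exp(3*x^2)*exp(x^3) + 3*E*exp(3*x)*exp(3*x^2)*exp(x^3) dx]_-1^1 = -1 + exp(8)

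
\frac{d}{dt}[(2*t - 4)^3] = 24*t^2 - 96*t + 96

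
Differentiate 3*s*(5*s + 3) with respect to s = 30*s + 9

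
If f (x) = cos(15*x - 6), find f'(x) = -15*sin(15*x - 6)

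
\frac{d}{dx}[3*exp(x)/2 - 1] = 3*exp(x)/2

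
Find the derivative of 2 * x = 2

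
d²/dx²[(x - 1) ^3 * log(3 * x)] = (6*x^3*log(x) + 5*x^3 + 6*x^3*log(3) - 6*x^2*log(x) - 9*x^2 - 6*x^2*log(3) + 3*x + 1)/x^2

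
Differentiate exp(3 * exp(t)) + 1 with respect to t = 3*exp(t + 3*exp(t))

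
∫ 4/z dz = 4*log(z) + C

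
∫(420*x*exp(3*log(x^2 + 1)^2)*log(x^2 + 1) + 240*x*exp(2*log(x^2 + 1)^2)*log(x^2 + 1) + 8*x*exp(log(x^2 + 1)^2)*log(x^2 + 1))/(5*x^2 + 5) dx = (35*exp(2*log(x^2 + 1)^2) + 30*exp(log(x^2 + 1)^2) + 2)*exp(log(x^2 + 1)^2)/5 + C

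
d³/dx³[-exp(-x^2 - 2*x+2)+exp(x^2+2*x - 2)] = (8*x^3*exp(2*x^2 + 4*x - 4) + 8*x^3 + 24*x^2*exp(2*x^2 + 4*x - 4) + 24*x^2 + 36*x*exp(2*x^2 + 4*x - 4) + 12*x + 20*exp(2*x^2 + 4*x - 4) - 4)*exp(-x^2 - 2*x + 2)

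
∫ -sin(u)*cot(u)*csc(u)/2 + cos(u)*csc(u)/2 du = 0 + C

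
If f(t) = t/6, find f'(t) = 1/6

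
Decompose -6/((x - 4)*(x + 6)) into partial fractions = 3/(5*(x + 6)) - 3/(5*(x - 4))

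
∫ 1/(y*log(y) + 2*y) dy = log(log(y) + 2) + C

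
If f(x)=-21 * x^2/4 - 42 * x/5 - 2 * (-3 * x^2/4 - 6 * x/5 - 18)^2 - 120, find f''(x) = -27*x^2/2 - 108*x/5 - 6213/50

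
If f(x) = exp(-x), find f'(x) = -exp(-x)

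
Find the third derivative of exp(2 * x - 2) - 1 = 8*exp(2*x - 2)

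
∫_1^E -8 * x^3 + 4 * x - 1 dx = -E*(-2*E + 1 + 2*exp(3)) + 1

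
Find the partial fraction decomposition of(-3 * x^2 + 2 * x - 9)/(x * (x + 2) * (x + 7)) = -34/(7*(x + 7)) + 5/(2*(x + 2)) - 9/(14*x)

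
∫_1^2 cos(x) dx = -sin(1) + sin(2)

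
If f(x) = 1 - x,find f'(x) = -1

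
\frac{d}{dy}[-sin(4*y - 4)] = -4*cos(4*y - 4)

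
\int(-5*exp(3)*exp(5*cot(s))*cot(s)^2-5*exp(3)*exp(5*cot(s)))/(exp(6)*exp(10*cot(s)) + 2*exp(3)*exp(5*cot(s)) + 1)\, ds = exp(5*cot(s) + 3)/(exp(5*cot(s) + 3) + 1) + C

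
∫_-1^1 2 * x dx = 0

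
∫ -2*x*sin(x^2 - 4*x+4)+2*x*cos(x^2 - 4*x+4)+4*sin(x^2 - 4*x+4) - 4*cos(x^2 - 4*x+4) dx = sin((x - 2)^2) + cos((x - 2)^2) + C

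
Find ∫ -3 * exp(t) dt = -3*exp(t) + C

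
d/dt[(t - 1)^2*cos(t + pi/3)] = -t^2*sin(t + pi/3) + 2*t*sin(t + pi/3) + 2*t*cos(t + pi/3) - sin(t + pi/3) - 2*cos(t + pi/3)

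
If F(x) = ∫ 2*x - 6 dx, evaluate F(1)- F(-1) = -12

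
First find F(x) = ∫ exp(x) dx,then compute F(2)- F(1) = -E + exp(2)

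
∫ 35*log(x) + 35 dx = 35*x*log(x) + C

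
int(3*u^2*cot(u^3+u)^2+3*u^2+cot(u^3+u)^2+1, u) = -cot(u^3 + u) + C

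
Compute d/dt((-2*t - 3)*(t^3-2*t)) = -8*t^3 - 9*t^2 + 8*t + 6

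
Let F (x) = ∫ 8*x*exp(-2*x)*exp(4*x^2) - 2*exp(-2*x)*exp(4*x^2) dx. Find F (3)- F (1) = -exp(2) + exp(30)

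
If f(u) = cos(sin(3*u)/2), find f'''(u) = 27*(6*sin(3*u)*cos(sin(3*u)/2) + sin(sin(3*u)/2)*cos(3*u)^2 + 4*sin(sin(3*u)/2))*cos(3*u)/8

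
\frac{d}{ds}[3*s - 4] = 3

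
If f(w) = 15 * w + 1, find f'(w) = 15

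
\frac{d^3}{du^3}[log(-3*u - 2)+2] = 54/(27*u^3 + 54*u^2 + 36*u + 8)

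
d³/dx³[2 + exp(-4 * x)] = -64*exp(-4*x)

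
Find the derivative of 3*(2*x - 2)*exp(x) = 6*x*exp(x)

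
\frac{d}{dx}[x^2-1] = 2*x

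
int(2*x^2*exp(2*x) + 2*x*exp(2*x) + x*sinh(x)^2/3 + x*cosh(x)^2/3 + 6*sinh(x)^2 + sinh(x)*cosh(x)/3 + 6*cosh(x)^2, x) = x^2*exp(2*x) + (x + 18)*sinh(2*x)/6 + C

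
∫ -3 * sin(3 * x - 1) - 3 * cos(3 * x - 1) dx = sqrt(2)*cos(3*x - 1 + pi/4) + C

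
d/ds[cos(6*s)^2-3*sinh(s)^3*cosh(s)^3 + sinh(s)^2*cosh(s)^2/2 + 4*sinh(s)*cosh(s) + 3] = -9*(cosh(2*s) - 1)^3/4 - 27*(cosh(2*s) - 1)^2/4 - 6*sin(12*s) + sinh(4*s)/4 - cosh(2*s)/2 + 9/2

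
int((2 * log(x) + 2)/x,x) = (log(x) + 1)^2 + C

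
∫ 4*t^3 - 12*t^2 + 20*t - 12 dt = t^4 - 4*t^3 + 10*t^2 - 12*t + C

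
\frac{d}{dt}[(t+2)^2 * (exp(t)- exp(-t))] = (t^2*exp(2*t) + t^2 + 6*t*exp(2*t) + 2*t + 8*exp(2*t))*exp(-t)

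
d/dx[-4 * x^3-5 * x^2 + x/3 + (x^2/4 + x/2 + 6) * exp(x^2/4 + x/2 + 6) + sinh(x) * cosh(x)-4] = x^3*exp(x^2/4 + x/2 + 6)/8 + 3*x^2*exp(x^2/4 + x/2 + 6)/8 - 12*x^2 + 15*x*exp(x^2/4 + x/2 + 6)/4 - 10*x + 7*exp(x^2/4 + x/2 + 6)/2 + sinh(x)^2 + cosh(x)^2 + 1/3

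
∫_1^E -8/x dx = -8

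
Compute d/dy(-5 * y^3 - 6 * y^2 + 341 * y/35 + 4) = -15*y^2 - 12*y + 341/35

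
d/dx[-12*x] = -12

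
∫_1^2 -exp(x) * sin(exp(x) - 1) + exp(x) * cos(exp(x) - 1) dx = sqrt(2)*(-sin(-1 + pi/4 + E) + cos(-exp(2) + pi/4 + 1))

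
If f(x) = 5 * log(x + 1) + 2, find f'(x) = 5/(x + 1)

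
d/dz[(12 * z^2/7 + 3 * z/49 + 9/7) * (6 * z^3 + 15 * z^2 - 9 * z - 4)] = 360*z^4/7 + 5112*z^3/49 - 999*z^2/49 + 1164*z/49 - 579/49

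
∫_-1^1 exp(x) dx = E - exp(-1)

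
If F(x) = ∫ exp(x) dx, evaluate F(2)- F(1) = -E + exp(2)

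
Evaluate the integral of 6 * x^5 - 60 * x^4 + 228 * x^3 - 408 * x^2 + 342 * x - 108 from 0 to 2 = -28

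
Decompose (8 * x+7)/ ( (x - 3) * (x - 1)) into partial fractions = -15/(2*(x - 1)) + 31/(2*(x - 3))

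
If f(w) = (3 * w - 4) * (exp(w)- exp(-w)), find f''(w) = (3*w*exp(2*w) - 3*w + 2*exp(2*w) + 10)*exp(-w)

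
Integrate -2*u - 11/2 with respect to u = -u^2 - 11*u/2 + C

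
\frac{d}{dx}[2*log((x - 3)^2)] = 4/(x - 3)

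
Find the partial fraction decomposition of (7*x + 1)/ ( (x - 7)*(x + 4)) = 27/(11*(x + 4)) + 50/(11*(x - 7))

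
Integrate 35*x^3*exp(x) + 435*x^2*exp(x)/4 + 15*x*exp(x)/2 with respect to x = x^2*(35*x + 15/4)*exp(x) + C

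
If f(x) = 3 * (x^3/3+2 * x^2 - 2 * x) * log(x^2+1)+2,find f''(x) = (6*x^5*log(x^2 + 1) + 10*x^5 + 12*x^4*log(x^2 + 1) + 36*x^4 + 12*x^3*log(x^2 + 1) + 2*x^3 + 24*x^2*log(x^2 + 1) + 60*x^2 + 6*x*log(x^2 + 1) - 36*x + 12*log(x^2 + 1))/(x^4 + 2*x^2 + 1)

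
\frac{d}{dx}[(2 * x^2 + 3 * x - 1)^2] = 16*x^3 + 36*x^2 + 10*x - 6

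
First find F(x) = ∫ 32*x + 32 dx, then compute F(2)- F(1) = 80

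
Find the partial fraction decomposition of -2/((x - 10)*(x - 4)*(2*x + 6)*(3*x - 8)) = -27/(1496*(3*x - 8)) + 1/(1547*(x + 3)) + 1/(168*(x - 4)) - 1/(1716*(x - 10))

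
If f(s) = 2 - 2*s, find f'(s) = -2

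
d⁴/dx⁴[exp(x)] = exp(x)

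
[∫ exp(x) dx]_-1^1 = E - exp(-1)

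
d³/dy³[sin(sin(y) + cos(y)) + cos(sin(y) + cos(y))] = 2*(2*sin(y)*cos(y)*cos(sqrt(2)*sin(y + pi/4) + pi/4) + 3*sqrt(2)*sin(y + pi/4)*sin(sqrt(2)*sin(y + pi/4) + pi/4) - 2*cos(sqrt(2)*sin(y + pi/4) + pi/4))*cos(y + pi/4)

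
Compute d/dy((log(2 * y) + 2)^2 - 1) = (2*log(y) + 2*log(2) + 4)/y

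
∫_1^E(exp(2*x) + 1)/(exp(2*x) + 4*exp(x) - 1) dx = -log(-exp(-1) + E + 4) + log(-exp(-E) + 4 + exp(E))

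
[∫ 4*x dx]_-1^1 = 0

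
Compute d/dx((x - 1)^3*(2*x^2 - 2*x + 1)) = 10*x^4 - 32*x^3 + 39*x^2 - 22*x + 5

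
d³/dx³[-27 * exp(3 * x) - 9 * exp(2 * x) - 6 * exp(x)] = -729*exp(3*x) - 72*exp(2*x) - 6*exp(x)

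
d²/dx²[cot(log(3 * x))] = (1 + 2*cos(log(x) + log(3))/sin(log(x) + log(3)))/(x^2*sin(log(x) + log(3))^2)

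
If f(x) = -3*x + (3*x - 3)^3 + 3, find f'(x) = 81*x^2 - 162*x + 78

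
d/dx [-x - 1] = -1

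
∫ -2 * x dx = -x^2 + C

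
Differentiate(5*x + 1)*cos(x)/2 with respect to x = -5*x*sin(x)/2 - sin(x)/2 + 5*cos(x)/2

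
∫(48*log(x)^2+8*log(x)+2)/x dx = 2*(8*log(x)^2 + 2*log(x) + 1)*log(x) + C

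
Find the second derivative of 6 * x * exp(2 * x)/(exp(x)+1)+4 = (6*x*exp(4*x) + 18*x*exp(3*x) + 24*x*exp(2*x) + 12*exp(4*x) + 36*exp(3*x) + 24*exp(2*x))/(exp(3*x) + 3*exp(2*x) + 3*exp(x) + 1)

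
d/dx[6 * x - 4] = 6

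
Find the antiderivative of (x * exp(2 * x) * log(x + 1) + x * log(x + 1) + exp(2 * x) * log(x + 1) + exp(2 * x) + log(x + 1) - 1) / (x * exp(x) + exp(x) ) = 2*log(x + 1)*sinh(x) + C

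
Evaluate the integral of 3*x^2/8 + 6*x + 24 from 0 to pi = -64 + (pi/2 + 4)^3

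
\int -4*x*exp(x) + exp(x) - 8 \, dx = -(4*x - 5)*(exp(x) + 2) + C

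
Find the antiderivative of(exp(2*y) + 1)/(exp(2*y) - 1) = log(sinh(y)) + C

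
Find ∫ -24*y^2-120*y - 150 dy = -8*y^3 - 60*y^2 - 150*y + C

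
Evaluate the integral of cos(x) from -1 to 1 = 2*sin(1)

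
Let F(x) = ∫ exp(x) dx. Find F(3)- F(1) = -E + exp(3)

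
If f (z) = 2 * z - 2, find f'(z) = 2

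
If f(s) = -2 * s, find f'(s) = -2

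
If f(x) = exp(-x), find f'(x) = -exp(-x)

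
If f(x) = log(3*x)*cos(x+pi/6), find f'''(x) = (x^3*log(x)*sin(x + pi/6) + x^3*log(3)*sin(x + pi/6) - 3*x^2*cos(x + pi/6) + 3*x*sin(x + pi/6) + 2*cos(x + pi/6))/x^3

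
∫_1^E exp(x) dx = -E + exp(E)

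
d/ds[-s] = -1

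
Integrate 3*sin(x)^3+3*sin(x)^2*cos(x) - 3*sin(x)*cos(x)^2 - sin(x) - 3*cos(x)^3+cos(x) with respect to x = -sqrt(2)*sin(2*x)*sin(x + pi/4) + C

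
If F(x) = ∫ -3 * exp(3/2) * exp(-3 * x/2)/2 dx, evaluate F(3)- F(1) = -1 + exp(-3)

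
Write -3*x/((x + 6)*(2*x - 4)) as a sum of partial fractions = -9/(8*(x + 6)) - 3/(8*(x - 2))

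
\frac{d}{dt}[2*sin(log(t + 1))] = 2*cos(log(t + 1))/(t + 1)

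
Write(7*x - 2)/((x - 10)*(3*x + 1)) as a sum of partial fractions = 13/(31*(3*x + 1)) + 68/(31*(x - 10))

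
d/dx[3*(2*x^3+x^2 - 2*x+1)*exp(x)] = 6*x^3*exp(x) + 21*x^2*exp(x) - 3*exp(x)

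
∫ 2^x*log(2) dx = 2^x + C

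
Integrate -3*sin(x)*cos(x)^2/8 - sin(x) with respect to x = (cos(2*x) + 17)*cos(x)/16 + C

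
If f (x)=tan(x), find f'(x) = cos(x)^(-2)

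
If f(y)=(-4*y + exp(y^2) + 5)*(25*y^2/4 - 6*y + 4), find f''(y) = 25*y^4*exp(y^2) - 24*y^3*exp(y^2) + 157*y^2*exp(y^2)/2 - 36*y*exp(y^2) - 150*y + 41*exp(y^2)/2 + 221/2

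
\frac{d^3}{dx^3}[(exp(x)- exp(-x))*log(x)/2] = (x^3*exp(2*x)*log(x) + x^3*log(x) + 3*x^2*exp(2*x) - 3*x^2 - 3*x*exp(2*x) - 3*x + 2*exp(2*x) - 2)*exp(-x)/(2*x^3)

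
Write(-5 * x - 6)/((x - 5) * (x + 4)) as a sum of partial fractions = -14/(9*(x + 4)) - 31/(9*(x - 5))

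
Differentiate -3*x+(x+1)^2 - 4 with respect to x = 2*x - 1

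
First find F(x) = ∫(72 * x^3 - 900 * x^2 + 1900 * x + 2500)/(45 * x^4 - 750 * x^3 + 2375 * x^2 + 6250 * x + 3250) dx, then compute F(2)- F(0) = -2*log(26)/5 + 2*log(3994/25)/5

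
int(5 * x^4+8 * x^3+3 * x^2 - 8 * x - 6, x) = x^5 + 2*x^4 + x^3 - 4*x^2 - 6*x + C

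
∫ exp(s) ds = exp(s) + C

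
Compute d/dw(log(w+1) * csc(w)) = (-w*log(w + 1)*cot(w)*csc(w) - log(w + 1)*cot(w)*csc(w) + csc(w))/(w + 1)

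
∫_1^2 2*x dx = 3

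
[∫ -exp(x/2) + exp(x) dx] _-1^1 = -(-1 + exp(-1/2))^2 + (-1 + exp(1/2))^2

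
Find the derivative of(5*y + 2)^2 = 50*y + 20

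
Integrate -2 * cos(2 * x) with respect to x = -sin(2*x) + C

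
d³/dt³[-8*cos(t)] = -8*sin(t)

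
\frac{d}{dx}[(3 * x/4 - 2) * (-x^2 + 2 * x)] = -9*x^2/4 + 7*x - 4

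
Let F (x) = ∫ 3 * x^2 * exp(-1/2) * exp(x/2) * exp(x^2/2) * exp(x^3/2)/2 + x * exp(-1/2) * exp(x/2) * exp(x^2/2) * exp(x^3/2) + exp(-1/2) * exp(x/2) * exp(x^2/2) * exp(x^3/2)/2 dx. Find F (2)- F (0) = -exp(-1/2) + exp(13/2)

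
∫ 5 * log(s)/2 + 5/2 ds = 5*s*log(s)/2 + C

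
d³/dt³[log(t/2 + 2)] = 2/(t^3 + 12*t^2 + 48*t + 64)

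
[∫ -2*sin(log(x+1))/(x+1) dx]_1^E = -2*cos(log(2)) + 2*cos(log(1 + E))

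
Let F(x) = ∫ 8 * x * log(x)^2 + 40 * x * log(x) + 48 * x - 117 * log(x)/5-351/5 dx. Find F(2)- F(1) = -14/5 + 6*log(2)/5 + 4*(1 + 2*log(2))^2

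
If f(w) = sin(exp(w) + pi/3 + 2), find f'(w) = exp(w)*cos(exp(w) + pi/3 + 2)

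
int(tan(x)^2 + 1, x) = tan(x) + C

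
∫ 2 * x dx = x^2 + C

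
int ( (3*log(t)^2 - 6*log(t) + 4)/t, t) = (log(t) - 1)^3 + log(t) + C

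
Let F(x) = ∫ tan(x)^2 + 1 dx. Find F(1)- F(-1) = 2*tan(1)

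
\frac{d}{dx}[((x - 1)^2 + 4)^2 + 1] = 4*x^3 - 12*x^2 + 28*x - 20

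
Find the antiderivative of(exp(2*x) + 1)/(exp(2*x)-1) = log(2*sinh(x)) + C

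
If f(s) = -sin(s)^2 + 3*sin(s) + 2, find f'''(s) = (8*sin(s) - 3)*cos(s)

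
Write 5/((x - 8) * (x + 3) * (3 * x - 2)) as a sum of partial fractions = -45/(242*(3*x - 2)) + 5/(121*(x + 3)) + 5/(242*(x - 8))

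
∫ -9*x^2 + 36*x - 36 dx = -3*x^3 + 18*x^2 - 36*x + C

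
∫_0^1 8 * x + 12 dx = 16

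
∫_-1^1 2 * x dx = 0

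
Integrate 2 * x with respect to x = x^2 + C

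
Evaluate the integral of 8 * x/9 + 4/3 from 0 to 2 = 40/9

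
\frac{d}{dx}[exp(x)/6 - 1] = exp(x)/6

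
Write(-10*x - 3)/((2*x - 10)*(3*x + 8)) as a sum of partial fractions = -71/(46*(3*x + 8)) - 53/(46*(x - 5))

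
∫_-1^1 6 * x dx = 0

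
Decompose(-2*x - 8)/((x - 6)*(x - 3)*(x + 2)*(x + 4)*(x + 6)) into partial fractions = 1/(216*(x + 6)) - 1/(80*(x + 2)) + 2/(135*(x - 3)) - 1/(144*(x - 6))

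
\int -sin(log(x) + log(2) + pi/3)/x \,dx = cos(log(2*x) + pi/3) + C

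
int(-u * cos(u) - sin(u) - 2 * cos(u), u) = (-u - 2)*sin(u) + C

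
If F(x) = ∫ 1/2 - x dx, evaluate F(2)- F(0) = -1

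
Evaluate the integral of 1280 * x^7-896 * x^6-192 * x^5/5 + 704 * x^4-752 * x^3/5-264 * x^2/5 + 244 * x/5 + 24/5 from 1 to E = -702/5 - 12*E*(-5*exp(3) - 2 + E/2 + 2*exp(2))/5 + 32*(-5*exp(3) - 2 + E/2 + 2*exp(2))^2*exp(2)/5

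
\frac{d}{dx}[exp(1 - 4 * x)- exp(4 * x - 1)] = (-4*exp(8*x - 2) - 4)*exp(1 - 4*x)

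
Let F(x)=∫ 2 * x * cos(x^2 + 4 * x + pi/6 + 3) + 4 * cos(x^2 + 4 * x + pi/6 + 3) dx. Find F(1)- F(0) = -sin(pi/6 + 3) + sin(pi/6 + 8)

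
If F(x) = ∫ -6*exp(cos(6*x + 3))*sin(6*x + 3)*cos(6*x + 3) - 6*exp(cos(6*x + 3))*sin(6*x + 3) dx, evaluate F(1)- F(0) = exp(cos(9))*cos(9) - exp(cos(3))*cos(3)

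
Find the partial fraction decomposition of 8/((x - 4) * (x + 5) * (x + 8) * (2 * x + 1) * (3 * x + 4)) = 81/(2200*(3*x + 4)) - 128/(6075*(2*x + 1)) + 1/(1350*(x + 8)) - 8/(2673*(x + 5)) + 1/(1944*(x - 4))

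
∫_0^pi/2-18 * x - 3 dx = -(-3*pi/2 - 1)^2 + 1 + 3*pi/2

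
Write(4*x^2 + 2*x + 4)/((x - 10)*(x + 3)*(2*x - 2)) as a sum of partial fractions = 17/(52*(x + 3)) - 5/(36*(x - 1)) + 212/(117*(x - 10))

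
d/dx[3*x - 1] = 3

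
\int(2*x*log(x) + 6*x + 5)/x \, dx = (2*x + 5)*(log(x) + 2) + C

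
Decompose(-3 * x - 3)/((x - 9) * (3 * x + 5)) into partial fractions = -3/(16*(3*x + 5)) - 15/(16*(x - 9))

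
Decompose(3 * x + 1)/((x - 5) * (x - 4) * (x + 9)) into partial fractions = -1/(7*(x + 9)) - 1/(x - 4) + 8/(7*(x - 5))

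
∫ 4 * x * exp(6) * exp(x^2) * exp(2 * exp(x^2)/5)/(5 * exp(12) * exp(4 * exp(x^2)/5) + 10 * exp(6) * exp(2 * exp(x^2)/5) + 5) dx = exp(2*exp(x^2)/5 + 6)/(exp(2*exp(x^2)/5 + 6) + 1) + C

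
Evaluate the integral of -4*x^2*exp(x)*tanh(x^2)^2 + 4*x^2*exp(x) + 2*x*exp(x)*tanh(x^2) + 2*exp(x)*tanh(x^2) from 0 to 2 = 4*exp(2)*tanh(4)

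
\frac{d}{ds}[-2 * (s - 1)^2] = 4 - 4*s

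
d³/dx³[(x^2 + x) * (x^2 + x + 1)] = 24*x + 12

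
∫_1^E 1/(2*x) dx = 1/2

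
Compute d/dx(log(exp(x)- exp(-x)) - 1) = (exp(2*x) + 1)/(exp(2*x) - 1)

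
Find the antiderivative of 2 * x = x^2 + C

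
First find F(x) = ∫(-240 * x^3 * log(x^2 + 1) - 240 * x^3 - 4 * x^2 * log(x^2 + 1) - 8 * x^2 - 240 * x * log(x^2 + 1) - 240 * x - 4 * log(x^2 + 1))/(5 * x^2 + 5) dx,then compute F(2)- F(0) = -608*log(5)/5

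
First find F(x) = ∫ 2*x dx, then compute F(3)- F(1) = 8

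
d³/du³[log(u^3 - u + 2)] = (6*u^6 + 6*u^4 - 84*u^3 + 6*u^2 + 12*u + 22)/(u^9 - 3*u^7 + 6*u^6 + 3*u^5 - 12*u^4 + 11*u^3 + 6*u^2 - 12*u + 8)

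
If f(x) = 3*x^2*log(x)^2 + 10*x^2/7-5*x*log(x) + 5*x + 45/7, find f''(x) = (42*x*log(x)^2 + 126*x*log(x) + 62*x - 35)/(7*x)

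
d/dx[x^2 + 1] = 2*x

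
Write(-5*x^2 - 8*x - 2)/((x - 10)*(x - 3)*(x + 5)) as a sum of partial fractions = -29/(40*(x + 5)) + 71/(56*(x - 3)) - 194/(35*(x - 10))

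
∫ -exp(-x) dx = exp(-x) + C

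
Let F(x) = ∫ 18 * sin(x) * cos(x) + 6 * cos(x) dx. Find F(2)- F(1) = -(1 + 3*sin(1))^2 + (1 + 3*sin(2))^2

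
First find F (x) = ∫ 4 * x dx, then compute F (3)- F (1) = 16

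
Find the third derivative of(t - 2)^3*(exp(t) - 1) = t^3*exp(t) + 3*t^2*exp(t) - 6*t*exp(t) - 2*exp(t) - 6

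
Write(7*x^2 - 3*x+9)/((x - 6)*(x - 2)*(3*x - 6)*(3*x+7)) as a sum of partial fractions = -487/(4225*(3*x + 7)) - 1331/(8112*(x - 2)) - 31/(156*(x - 2)^2) + 81/(400*(x - 6))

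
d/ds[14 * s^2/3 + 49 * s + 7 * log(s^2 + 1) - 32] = (28*s^3 + 147*s^2 + 70*s + 147)/(3*s^2 + 3)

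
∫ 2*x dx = x^2 + C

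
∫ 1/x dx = log(3*x) + C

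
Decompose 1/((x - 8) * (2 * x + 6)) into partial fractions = -1/(22*(x + 3)) + 1/(22*(x - 8))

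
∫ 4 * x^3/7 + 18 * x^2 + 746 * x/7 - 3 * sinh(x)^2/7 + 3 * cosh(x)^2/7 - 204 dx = x^4/7 + 6*x^3 + 373*x^2/7 - 1425*x/7 + C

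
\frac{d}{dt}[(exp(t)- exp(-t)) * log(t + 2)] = (t*exp(2*t)*log(t + 2) + t*log(t + 2) + 2*exp(2*t)*log(t + 2) + exp(2*t) + 2*log(t + 2) - 1)/(t*exp(t) + 2*exp(t))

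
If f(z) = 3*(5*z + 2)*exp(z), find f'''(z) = 15*z*exp(z) + 51*exp(z)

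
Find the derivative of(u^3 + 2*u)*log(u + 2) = (3*u^3*log(u + 2) + u^3 + 6*u^2*log(u + 2) + 2*u*log(u + 2) + 2*u + 4*log(u + 2))/(u + 2)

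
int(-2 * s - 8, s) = -s^2 - 8*s + C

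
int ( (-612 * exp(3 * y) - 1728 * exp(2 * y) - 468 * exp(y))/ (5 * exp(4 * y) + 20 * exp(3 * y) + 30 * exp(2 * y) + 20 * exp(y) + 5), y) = 3*(-247*exp(3*y) - 537*exp(2*y) - 249*exp(y) - 31)/(5*(exp(3*y) + 3*exp(2*y) + 3*exp(y) + 1)) + C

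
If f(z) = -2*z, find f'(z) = -2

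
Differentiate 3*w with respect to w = 3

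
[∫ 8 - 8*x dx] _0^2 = 0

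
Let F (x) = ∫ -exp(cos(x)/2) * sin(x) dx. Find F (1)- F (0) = -2*exp(1/2) + 2*exp(cos(1)/2)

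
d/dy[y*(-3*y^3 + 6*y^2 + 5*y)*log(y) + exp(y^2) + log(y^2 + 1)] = (-12*y^5*log(y) - 3*y^5 + 18*y^4*log(y) + 6*y^4 + 2*y^3*exp(y^2) - 2*y^3*log(y) + 2*y^3 + 18*y^2*log(y) + 6*y^2 + 2*y*exp(y^2) + 10*y*log(y) + 7*y)/(y^2 + 1)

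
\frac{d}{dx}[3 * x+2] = 3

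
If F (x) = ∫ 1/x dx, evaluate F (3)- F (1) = -log(2) + log(6)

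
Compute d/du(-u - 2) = -1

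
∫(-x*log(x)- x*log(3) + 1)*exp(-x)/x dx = exp(-x)*log(3*x) + C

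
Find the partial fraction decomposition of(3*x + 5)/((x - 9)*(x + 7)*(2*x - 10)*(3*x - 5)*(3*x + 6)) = 27/(12584*(3*x - 5)) - 1/(9360*(x + 7)) + 1/(25410*(x + 2)) - 1/(1008*(x - 5)) + 1/(2904*(x - 9))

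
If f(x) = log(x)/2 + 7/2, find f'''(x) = x^(-3)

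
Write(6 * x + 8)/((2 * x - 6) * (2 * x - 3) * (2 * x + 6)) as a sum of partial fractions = -17/(27*(2*x - 3)) - 5/(108*(x + 3)) + 13/(36*(x - 3))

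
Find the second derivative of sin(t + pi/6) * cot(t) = -sin(t + pi/6)/tan(t) - 2*cos(t + pi/6)/sin(t)^2 + 2*sin(t + pi/6)*cos(t)/sin(t)^3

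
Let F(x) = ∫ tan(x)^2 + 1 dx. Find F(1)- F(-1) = 2*tan(1)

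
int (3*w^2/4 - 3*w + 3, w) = w^3/4 - 3*w^2/2 + 3*w + C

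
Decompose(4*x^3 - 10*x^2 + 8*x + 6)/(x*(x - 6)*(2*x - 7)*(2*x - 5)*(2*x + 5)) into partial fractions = -139/(2550*(2*x + 5)) + 26/(175*(2*x - 5)) - 83/(210*(2*x - 7)) + 93/(595*(x - 6)) - 1/(175*x)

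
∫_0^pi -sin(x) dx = -2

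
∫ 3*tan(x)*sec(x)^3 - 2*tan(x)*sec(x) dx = (sec(x)^2 - 2)*sec(x) + C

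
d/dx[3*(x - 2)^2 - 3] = 6*x - 12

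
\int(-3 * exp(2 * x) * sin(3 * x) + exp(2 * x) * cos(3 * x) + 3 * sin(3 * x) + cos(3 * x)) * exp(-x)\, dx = 2*cos(3*x)*sinh(x) + C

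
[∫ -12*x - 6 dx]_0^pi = -6*pi^2 - 6*pi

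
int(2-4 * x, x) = -2*x^2 + 2*x + C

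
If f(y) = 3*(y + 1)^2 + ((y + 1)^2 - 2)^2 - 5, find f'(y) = 4*y^3 + 12*y^2 + 10*y + 2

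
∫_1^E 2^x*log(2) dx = -2 + 2^E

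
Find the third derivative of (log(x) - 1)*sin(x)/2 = (-x^3*log(x)*cos(x) + x^3*cos(x) - 3*x^2*sin(x) - 3*x*cos(x) + 2*sin(x))/(2*x^3)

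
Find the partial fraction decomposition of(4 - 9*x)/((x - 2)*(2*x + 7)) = -71/(11*(2*x + 7)) - 14/(11*(x - 2))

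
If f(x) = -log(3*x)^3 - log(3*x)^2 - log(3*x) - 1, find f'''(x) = (-6*log(x)^2 - 12*log(3)*log(x) + 14*log(x) - 6*log(3)^2 - 2 + 14*log(3))/x^3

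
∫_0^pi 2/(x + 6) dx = -2*log(2) + 2*log(pi/3 + 2)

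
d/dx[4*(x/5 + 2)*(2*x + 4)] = 16*x/5 + 96/5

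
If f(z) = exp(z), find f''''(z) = exp(z)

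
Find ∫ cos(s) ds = sin(s) + C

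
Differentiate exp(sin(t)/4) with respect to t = exp(sin(t)/4)*cos(t)/4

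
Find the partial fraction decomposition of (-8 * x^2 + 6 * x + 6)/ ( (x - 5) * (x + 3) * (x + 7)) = -107/(12*(x + 7)) + 21/(8*(x + 3)) - 41/(24*(x - 5))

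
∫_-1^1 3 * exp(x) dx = -3*exp(-1) + 3*E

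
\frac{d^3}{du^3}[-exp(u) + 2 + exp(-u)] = (-exp(2*u) - 1)*exp(-u)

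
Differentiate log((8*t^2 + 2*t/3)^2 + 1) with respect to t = (2304*t^3 + 288*t^2 + 8*t)/(576*t^4 + 96*t^3 + 4*t^2 + 9)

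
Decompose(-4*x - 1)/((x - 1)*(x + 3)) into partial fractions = -11/(4*(x + 3)) - 5/(4*(x - 1))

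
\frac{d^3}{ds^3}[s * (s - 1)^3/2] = 12*s - 9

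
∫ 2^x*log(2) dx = 2^x + C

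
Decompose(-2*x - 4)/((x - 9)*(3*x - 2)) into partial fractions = 16/(25*(3*x - 2)) - 22/(25*(x - 9))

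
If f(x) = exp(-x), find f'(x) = -exp(-x)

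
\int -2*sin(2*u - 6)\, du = cos(2*u - 6) + C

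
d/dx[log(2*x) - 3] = 1/x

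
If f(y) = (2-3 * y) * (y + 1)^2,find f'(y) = -9*y^2 - 8*y + 1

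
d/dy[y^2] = 2*y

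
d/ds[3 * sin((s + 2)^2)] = 6*(s + 2)*cos(s^2 + 4*s + 4)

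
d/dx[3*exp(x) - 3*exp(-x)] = (3*exp(2*x) + 3)*exp(-x)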